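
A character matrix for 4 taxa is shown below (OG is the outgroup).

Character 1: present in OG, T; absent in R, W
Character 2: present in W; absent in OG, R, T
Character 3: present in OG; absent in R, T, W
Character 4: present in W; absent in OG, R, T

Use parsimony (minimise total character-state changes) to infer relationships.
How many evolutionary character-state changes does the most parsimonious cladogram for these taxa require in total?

4

Character polarity is set by the outgroup: the derived state is whichever differs from the outgroup's state, so for Character 1, Character 3 the derived state is 'absent', and for the remaining characters it is 'present'.
Only R and W show the derived state 'absent' for Character 1, supporting them as a clade.
Character 2 (derived state 'present') is unique to W (autapomorphy; uninformative for grouping).
All ingroup taxa share the derived state 'absent' for Character 3; it defines the ingroup but does not resolve relationships within it.
Character 4 (derived state 'present') is unique to W (autapomorphy; uninformative for grouping).
Most parsimonious ingroup topology: ((R,W),T).
Changes per character on this tree: Character 1: 1; Character 2: 1; Character 3: 1; Character 4: 1.
Total = 4.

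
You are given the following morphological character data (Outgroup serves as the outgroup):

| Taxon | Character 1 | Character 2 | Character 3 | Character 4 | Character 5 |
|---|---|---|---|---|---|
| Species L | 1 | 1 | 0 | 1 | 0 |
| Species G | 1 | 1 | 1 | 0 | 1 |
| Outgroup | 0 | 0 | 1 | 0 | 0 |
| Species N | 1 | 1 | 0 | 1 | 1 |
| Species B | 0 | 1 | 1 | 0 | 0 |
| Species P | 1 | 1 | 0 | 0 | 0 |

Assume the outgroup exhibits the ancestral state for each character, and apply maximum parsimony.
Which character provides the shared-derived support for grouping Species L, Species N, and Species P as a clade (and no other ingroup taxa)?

Character polarity is set by the outgroup: the derived state is whichever differs from the outgroup's state, so for Character 3 the derived state is '0', and for the remaining characters it is '1'.
Character 1: derived state '1' in Species G, Species L, Species N, and Species P only — synapomorphy for {Species G, Species L, Species N, Species P}.
Character 2 (derived state '1') is shared by all ingroup taxa — unites the whole ingroup.
Character 3: derived state '0' in Species L, Species N, and Species P only — synapomorphy for {Species L, Species N, Species P}.
Character 4: derived state '1' in Species L and Species N only — synapomorphy for {Species L, Species N}.
Character 5 (state '1') occurs in Species G and Species N but conflicts with the nesting implied by the other characters — most parsimoniously interpreted as homoplasy.
Most parsimonious ingroup topology: ((((Species N,Species L),Species P),Species G),Species B).
The clade {Species L, Species N, Species P} is supported by Character 3: its derived state '0' occurs in exactly those taxa and in no other taxon (including the outgroup).

Character 3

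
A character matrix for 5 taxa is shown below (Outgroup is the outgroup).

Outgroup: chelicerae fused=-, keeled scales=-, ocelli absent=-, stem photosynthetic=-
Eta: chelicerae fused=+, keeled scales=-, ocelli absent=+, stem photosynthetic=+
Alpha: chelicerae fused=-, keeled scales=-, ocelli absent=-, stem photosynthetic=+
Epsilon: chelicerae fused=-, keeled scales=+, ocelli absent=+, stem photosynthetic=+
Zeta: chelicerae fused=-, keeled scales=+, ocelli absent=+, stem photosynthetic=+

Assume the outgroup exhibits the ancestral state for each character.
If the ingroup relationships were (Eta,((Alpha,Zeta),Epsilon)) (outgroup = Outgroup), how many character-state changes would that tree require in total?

Map each character onto (Eta,((Alpha,Zeta),Epsilon)) (rooted by Outgroup) and count the minimum state changes it requires (Fitch parsimony):
chelicerae fused: 1; keeled scales: 2; ocelli absent: 2; stem photosynthetic: 1.
Total tree length = 6.

6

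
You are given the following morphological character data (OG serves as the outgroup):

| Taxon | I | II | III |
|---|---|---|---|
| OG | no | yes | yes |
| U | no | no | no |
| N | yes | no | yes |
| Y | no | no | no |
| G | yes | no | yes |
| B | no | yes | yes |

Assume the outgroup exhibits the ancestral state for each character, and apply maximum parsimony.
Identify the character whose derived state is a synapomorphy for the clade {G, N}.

Character polarity is set by the outgroup: the derived state is whichever differs from the outgroup's state, so for II, III the derived state is 'no', and for the remaining characters it is 'yes'.
I (derived state 'yes') is shared by G and N — a synapomorphy uniting that clade.
II (derived state 'no') is shared by G, N, U, and Y — a synapomorphy uniting that clade.
III: derived state 'no' in U and Y only — synapomorphy for {U, Y}.
Most parsimonious ingroup topology: (((G,N),(Y,U)),B).
The clade {G, N} is supported by I: its derived state 'yes' occurs in exactly those taxa and in no other taxon (including the outgroup).

I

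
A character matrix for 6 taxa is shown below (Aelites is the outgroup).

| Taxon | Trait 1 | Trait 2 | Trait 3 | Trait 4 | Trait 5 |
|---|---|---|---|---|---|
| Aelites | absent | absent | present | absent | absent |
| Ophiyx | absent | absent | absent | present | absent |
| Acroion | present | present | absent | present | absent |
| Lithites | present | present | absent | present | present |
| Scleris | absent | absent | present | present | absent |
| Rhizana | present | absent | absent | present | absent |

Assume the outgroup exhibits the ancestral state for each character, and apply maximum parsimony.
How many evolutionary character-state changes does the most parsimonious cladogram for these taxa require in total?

5

Character polarity is set by the outgroup: the derived state is whichever differs from the outgroup's state, so for Trait 3 the derived state is 'absent', and for the remaining characters it is 'present'.
Only Acroion, Lithites, and Rhizana show the derived state 'present' for Trait 1, supporting them as a clade.
Trait 2: derived state 'present' in Acroion and Lithites only — synapomorphy for {Acroion, Lithites}.
Trait 3: derived state 'absent' in Acroion, Lithites, Ophiyx, and Rhizana only — synapomorphy for {Acroion, Lithites, Ophiyx, Rhizana}.
All ingroup taxa share the derived state 'present' for Trait 4; it defines the ingroup but does not resolve relationships within it.
Trait 5: derived state 'present' in Lithites only — an autapomorphy, so it tells us nothing about relationships among taxa.
Most parsimonious ingroup topology: ((Ophiyx,((Acroion,Lithites),Rhizana)),Scleris).
Changes per character on this tree: Trait 1: 1; Trait 2: 1; Trait 3: 1; Trait 4: 1; Trait 5: 1.
Total = 5.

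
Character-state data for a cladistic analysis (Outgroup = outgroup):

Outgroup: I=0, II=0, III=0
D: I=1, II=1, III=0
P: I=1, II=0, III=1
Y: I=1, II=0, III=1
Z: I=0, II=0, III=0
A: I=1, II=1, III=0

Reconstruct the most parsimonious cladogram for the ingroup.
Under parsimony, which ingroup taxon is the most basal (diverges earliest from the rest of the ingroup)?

The outgroup has state '0' for every character, so '1' is the derived state throughout.
I: derived state '1' in A, D, P, and Y only — synapomorphy for {A, D, P, Y}.
II: derived state '1' in A and D only — synapomorphy for {A, D}.
Only P and Y show the derived state '1' for III, supporting them as a clade.
Most parsimonious ingroup topology: (((D,A),(P,Y)),Z).
Z is sister to the clade containing all other ingroup taxa, so it is the earliest-diverging (most basal) ingroup lineage.

Z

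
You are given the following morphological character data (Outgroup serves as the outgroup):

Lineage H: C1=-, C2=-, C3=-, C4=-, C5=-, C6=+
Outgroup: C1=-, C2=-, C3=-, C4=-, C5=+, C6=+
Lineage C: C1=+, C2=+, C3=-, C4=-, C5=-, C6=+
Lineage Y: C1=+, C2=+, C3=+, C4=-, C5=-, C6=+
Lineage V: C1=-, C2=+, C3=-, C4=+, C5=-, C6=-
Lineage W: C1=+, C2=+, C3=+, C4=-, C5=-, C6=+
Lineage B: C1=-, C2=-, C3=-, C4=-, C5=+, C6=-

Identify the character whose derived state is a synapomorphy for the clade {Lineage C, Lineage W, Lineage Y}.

C1

Character polarity is set by the outgroup: the derived state is whichever differs from the outgroup's state, so for C5, C6 the derived state is '-', and for the remaining characters it is '+'.
C1 (derived state '+') is shared by Lineage C, Lineage W, and Lineage Y — a synapomorphy uniting that clade.
Only Lineage C, Lineage V, Lineage W, and Lineage Y show the derived state '+' for C2, supporting them as a clade.
Only Lineage W and Lineage Y show the derived state '+' for C3, supporting them as a clade.
C4 (derived state '+') is unique to Lineage V (autapomorphy; uninformative for grouping).
Only Lineage C, Lineage H, Lineage V, Lineage W, and Lineage Y show the derived state '-' for C5, supporting them as a clade.
C6 (state '-') occurs in Lineage B and Lineage V but conflicts with the nesting implied by the other characters — most parsimoniously interpreted as homoplasy.
Most parsimonious ingroup topology: (((((Lineage Y,Lineage W),Lineage C),Lineage V),Lineage H),Lineage B).
The clade {Lineage C, Lineage W, Lineage Y} is supported by C1: its derived state '+' occurs in exactly those taxa and in no other taxon (including the outgroup).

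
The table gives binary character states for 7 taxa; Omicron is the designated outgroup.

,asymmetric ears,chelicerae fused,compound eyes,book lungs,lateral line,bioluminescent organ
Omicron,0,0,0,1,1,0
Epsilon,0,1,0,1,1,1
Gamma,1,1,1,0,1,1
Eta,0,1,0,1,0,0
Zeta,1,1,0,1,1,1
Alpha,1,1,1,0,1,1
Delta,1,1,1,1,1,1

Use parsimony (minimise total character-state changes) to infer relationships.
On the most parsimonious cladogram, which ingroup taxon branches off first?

Eta

Character polarity is set by the outgroup: the derived state is whichever differs from the outgroup's state, so for book lungs, lateral line the derived state is '0', and for the remaining characters it is '1'.
asymmetric ears (derived state '1') is shared by Alpha, Delta, Gamma, and Zeta — a synapomorphy uniting that clade.
chelicerae fused (derived state '1') is shared by all ingroup taxa — unites the whole ingroup.
Only Alpha, Delta, and Gamma show the derived state '1' for compound eyes, supporting them as a clade.
book lungs: derived state '0' in Alpha and Gamma only — synapomorphy for {Alpha, Gamma}.
lateral line: derived state '0' in Eta only — an autapomorphy, so it tells us nothing about relationships among taxa.
Only Alpha, Delta, Epsilon, Gamma, and Zeta show the derived state '1' for bioluminescent organ, supporting them as a clade.
Most parsimonious ingroup topology: ((Epsilon,(((Gamma,Alpha),Delta),Zeta)),Eta).
Eta is sister to the clade containing all other ingroup taxa, so it is the earliest-diverging (most basal) ingroup lineage.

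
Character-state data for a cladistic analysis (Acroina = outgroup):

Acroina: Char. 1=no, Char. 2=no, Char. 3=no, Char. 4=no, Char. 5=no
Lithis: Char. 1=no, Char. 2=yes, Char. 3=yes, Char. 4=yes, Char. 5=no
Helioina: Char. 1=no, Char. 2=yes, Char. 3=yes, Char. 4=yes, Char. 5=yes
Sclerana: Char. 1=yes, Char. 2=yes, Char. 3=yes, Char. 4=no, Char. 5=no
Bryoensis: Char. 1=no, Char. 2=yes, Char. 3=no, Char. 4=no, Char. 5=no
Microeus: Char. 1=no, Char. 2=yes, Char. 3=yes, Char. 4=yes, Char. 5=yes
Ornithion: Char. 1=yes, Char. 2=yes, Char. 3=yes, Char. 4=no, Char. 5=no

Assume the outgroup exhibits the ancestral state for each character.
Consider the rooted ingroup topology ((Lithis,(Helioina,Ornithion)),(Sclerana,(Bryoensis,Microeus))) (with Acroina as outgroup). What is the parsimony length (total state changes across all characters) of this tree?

10

Map each character onto ((Lithis,(Helioina,Ornithion)),(Sclerana,(Bryoensis,Microeus))) (rooted by Acroina) and count the minimum state changes it requires (Fitch parsimony):
Char. 1: 2; Char. 2: 1; Char. 3: 2; Char. 4: 3; Char. 5: 2.
Total tree length = 10.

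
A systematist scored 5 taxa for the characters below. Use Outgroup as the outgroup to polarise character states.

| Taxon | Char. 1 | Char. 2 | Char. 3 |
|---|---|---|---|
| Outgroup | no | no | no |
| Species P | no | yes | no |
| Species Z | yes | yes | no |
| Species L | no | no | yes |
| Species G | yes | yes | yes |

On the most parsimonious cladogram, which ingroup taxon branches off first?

Species L

The outgroup has state 'no' for every character, so 'yes' is the derived state throughout.
Char. 1 (derived state 'yes') is shared by Species G and Species Z — a synapomorphy uniting that clade.
Only Species G, Species P, and Species Z show the derived state 'yes' for Char. 2, supporting them as a clade.
Char. 3 groups Species G and Species L, which is incompatible with the clades supported by the remaining characters; treating it as convergent (homoplasy) costs fewer steps than any alternative tree.
Most parsimonious ingroup topology: ((Species P,(Species Z,Species G)),Species L).
Species L is sister to the clade containing all other ingroup taxa, so it is the earliest-diverging (most basal) ingroup lineage.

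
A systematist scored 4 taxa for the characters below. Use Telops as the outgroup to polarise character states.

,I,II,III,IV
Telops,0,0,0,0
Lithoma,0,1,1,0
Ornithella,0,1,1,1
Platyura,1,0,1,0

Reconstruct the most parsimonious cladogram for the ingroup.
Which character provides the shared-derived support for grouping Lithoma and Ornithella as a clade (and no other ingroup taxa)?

The outgroup has state '0' for every character, so '1' is the derived state throughout.
I: derived state '1' in Platyura only — an autapomorphy, so it tells us nothing about relationships among taxa.
II: derived state '1' in Lithoma and Ornithella only — synapomorphy for {Lithoma, Ornithella}.
All ingroup taxa share the derived state '1' for III; it defines the ingroup but does not resolve relationships within it.
IV (derived state '1') is unique to Ornithella (autapomorphy; uninformative for grouping).
Most parsimonious ingroup topology: ((Lithoma,Ornithella),Platyura).
The clade {Lithoma, Ornithella} is supported by II: its derived state '1' occurs in exactly those taxa and in no other taxon (including the outgroup).

II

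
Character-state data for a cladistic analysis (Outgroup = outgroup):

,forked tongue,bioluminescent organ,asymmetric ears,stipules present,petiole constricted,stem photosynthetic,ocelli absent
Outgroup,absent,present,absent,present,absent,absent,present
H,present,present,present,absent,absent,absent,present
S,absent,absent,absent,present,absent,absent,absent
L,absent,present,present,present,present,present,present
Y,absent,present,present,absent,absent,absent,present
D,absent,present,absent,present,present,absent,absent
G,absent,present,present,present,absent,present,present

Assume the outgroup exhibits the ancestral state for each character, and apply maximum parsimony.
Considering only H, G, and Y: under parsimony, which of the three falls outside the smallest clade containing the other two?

Character polarity is set by the outgroup: the derived state is whichever differs from the outgroup's state, so for bioluminescent organ, stipules present, ocelli absent the derived state is 'absent', and for the remaining characters it is 'present'.
forked tongue: derived state 'present' in H only — an autapomorphy, so it tells us nothing about relationships among taxa.
bioluminescent organ (derived state 'absent') is unique to S (autapomorphy; uninformative for grouping).
asymmetric ears (derived state 'present') is shared by G, H, L, and Y — a synapomorphy uniting that clade.
Only H and Y show the derived state 'absent' for stipules present, supporting them as a clade.
petiole constricted (state 'present') occurs in D and L but conflicts with the nesting implied by the other characters — most parsimoniously interpreted as homoplasy.
stem photosynthetic: derived state 'present' in G and L only — synapomorphy for {G, L}.
ocelli absent (derived state 'absent') is shared by D and S — a synapomorphy uniting that clade.
Most parsimonious ingroup topology: (((H,Y),(L,G)),(S,D)).
Y and H share a more recent common ancestor with each other than either does with G, so G is the least closely related of the three.

G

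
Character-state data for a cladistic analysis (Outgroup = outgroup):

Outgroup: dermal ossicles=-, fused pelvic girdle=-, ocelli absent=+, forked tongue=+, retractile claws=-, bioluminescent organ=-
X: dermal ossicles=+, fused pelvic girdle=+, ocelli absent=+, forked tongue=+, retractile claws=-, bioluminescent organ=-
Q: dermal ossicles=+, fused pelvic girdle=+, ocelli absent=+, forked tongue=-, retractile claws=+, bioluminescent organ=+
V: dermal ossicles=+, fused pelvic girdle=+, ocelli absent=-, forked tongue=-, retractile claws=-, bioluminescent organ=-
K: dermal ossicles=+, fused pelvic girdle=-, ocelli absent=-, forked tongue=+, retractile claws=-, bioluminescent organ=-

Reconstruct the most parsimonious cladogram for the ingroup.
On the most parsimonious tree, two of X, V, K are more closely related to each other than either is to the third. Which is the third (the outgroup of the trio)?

K

Character polarity is set by the outgroup: the derived state is whichever differs from the outgroup's state, so for ocelli absent, forked tongue the derived state is '-', and for the remaining characters it is '+'.
dermal ossicles (derived state '+') is shared by all ingroup taxa — unites the whole ingroup.
Only Q, V, and X show the derived state '+' for fused pelvic girdle, supporting them as a clade.
ocelli absent groups K and V, which is incompatible with the clades supported by the remaining characters; treating it as convergent (homoplasy) costs fewer steps than any alternative tree.
forked tongue: derived state '-' in Q and V only — synapomorphy for {Q, V}.
retractile claws (derived state '+') is unique to Q (autapomorphy; uninformative for grouping).
bioluminescent organ: derived state '+' in Q only — an autapomorphy, so it tells us nothing about relationships among taxa.
Most parsimonious ingroup topology: ((X,(Q,V)),K).
X and V share a more recent common ancestor with each other than either does with K, so K is the least closely related of the three.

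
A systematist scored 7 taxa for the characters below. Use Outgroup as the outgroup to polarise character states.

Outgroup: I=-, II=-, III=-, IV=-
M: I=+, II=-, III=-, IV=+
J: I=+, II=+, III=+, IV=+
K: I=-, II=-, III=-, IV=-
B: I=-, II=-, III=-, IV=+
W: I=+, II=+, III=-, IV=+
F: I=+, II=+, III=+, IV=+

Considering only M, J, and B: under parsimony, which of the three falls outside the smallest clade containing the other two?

The outgroup has state '-' for every character, so '+' is the derived state throughout.
I: derived state '+' in F, J, M, and W only — synapomorphy for {F, J, M, W}.
II: derived state '+' in F, J, and W only — synapomorphy for {F, J, W}.
III: derived state '+' in F and J only — synapomorphy for {F, J}.
IV: derived state '+' in B, F, J, M, and W only — synapomorphy for {B, F, J, M, W}.
Most parsimonious ingroup topology: (((M,((J,F),W)),B),K).
J and M share a more recent common ancestor with each other than either does with B, so B is the least closely related of the three.

B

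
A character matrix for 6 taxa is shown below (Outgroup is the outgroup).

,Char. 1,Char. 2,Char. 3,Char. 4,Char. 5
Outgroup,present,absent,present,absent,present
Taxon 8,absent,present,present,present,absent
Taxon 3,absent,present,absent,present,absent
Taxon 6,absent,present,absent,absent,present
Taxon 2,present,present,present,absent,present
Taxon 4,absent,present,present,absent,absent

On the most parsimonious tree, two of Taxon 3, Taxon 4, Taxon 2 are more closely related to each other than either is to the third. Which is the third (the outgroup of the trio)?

Character polarity is set by the outgroup: the derived state is whichever differs from the outgroup's state, so for Char. 1, Char. 3, Char. 5 the derived state is 'absent', and for the remaining characters it is 'present'.
Char. 1 (derived state 'absent') is shared by Taxon 3, Taxon 4, Taxon 6, and Taxon 8 — a synapomorphy uniting that clade.
All ingroup taxa share the derived state 'present' for Char. 2; it defines the ingroup but does not resolve relationships within it.
Char. 3 (state 'absent') occurs in Taxon 3 and Taxon 6 but conflicts with the nesting implied by the other characters — most parsimoniously interpreted as homoplasy.
Char. 4 (derived state 'present') is shared by Taxon 3 and Taxon 8 — a synapomorphy uniting that clade.
Char. 5 (derived state 'absent') is shared by Taxon 3, Taxon 4, and Taxon 8 — a synapomorphy uniting that clade.
Most parsimonious ingroup topology: ((((Taxon 8,Taxon 3),Taxon 4),Taxon 6),Taxon 2).
Taxon 4 and Taxon 3 share a more recent common ancestor with each other than either does with Taxon 2, so Taxon 2 is the least closely related of the three.

Taxon 2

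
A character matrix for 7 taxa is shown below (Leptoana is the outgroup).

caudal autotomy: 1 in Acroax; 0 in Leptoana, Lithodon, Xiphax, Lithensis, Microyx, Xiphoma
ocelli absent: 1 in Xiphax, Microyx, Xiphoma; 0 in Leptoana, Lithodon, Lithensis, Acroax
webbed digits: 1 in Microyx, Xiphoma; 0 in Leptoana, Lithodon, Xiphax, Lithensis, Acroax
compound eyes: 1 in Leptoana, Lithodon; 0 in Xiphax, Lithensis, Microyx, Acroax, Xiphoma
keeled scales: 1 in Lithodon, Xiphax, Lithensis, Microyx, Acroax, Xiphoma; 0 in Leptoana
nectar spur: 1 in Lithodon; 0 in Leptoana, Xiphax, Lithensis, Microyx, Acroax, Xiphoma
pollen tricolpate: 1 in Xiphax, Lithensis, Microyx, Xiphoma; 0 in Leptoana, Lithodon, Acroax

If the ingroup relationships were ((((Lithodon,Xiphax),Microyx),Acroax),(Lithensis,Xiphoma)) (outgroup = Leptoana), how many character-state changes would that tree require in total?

Map each character onto ((((Lithodon,Xiphax),Microyx),Acroax),(Lithensis,Xiphoma)) (rooted by Leptoana) and count the minimum state changes it requires (Fitch parsimony):
caudal autotomy: 1; ocelli absent: 3; webbed digits: 2; compound eyes: 2; keeled scales: 1; nectar spur: 1; pollen tricolpate: 3.
Total tree length = 13.

13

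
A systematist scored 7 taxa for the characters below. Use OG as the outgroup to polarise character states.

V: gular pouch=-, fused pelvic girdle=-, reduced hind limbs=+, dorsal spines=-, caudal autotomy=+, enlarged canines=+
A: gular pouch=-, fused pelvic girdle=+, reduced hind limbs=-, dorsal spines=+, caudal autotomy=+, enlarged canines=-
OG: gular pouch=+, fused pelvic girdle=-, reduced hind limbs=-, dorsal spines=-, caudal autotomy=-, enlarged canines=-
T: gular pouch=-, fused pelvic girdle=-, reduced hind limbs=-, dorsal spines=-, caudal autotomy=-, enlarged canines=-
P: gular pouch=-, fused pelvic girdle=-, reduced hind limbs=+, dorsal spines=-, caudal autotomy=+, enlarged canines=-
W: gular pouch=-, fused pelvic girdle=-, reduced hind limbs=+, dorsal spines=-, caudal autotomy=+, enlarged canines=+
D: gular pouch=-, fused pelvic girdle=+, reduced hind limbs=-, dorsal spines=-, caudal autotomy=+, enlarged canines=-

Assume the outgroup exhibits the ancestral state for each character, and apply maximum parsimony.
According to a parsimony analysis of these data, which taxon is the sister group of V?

W

Character polarity is set by the outgroup: the derived state is whichever differs from the outgroup's state, so for gular pouch the derived state is '-', and for the remaining characters it is '+'.
gular pouch (derived state '-') is shared by all ingroup taxa — unites the whole ingroup.
fused pelvic girdle: derived state '+' in A and D only — synapomorphy for {A, D}.
reduced hind limbs (derived state '+') is shared by P, V, and W — a synapomorphy uniting that clade.
dorsal spines: derived state '+' in A only — an autapomorphy, so it tells us nothing about relationships among taxa.
caudal autotomy: derived state '+' in A, D, P, V, and W only — synapomorphy for {A, D, P, V, W}.
enlarged canines (derived state '+') is shared by V and W — a synapomorphy uniting that clade.
Most parsimonious ingroup topology: (T,((A,D),((V,W),P))).
V and W form a cherry on this tree, so they are sister taxa.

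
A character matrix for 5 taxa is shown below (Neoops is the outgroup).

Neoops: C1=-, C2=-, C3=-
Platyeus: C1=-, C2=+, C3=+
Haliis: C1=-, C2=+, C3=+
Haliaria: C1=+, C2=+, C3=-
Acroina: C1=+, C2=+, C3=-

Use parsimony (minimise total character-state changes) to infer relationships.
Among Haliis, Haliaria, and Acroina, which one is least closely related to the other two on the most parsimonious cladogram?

The outgroup has state '-' for every character, so '+' is the derived state throughout.
C1 (derived state '+') is shared by Acroina and Haliaria — a synapomorphy uniting that clade.
All ingroup taxa share the derived state '+' for C2; it defines the ingroup but does not resolve relationships within it.
Only Haliis and Platyeus show the derived state '+' for C3, supporting them as a clade.
Most parsimonious ingroup topology: ((Platyeus,Haliis),(Haliaria,Acroina)).
Acroina and Haliaria share a more recent common ancestor with each other than either does with Haliis, so Haliis is the least closely related of the three.

Haliis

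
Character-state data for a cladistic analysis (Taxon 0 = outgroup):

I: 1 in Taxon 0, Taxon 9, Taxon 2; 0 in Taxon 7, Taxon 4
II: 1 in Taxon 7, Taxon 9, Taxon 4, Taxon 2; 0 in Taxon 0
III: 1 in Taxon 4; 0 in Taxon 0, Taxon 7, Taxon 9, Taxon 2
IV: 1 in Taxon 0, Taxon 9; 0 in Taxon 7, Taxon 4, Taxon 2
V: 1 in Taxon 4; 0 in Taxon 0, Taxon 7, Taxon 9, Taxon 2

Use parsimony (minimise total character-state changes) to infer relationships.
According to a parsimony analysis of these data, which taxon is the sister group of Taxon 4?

Taxon 7

Character polarity is set by the outgroup: the derived state is whichever differs from the outgroup's state, so for I, IV the derived state is '0', and for the remaining characters it is '1'.
I (derived state '0') is shared by Taxon 4 and Taxon 7 — a synapomorphy uniting that clade.
II (derived state '1') is shared by all ingroup taxa — unites the whole ingroup.
III: derived state '1' in Taxon 4 only — an autapomorphy, so it tells us nothing about relationships among taxa.
IV: derived state '0' in Taxon 2, Taxon 4, and Taxon 7 only — synapomorphy for {Taxon 2, Taxon 4, Taxon 7}.
V: derived state '1' in Taxon 4 only — an autapomorphy, so it tells us nothing about relationships among taxa.
Most parsimonious ingroup topology: (((Taxon 7,Taxon 4),Taxon 2),Taxon 9).
Taxon 4 and Taxon 7 form a cherry on this tree, so they are sister taxa.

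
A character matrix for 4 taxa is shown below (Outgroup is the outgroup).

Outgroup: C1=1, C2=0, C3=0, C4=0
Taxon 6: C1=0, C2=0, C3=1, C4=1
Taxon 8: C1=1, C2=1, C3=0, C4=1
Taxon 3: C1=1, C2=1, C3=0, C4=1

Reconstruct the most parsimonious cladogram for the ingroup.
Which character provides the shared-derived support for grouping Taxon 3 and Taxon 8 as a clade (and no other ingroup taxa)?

C2

Character polarity is set by the outgroup: the derived state is whichever differs from the outgroup's state, so for C1 the derived state is '0', and for the remaining characters it is '1'.
C1 (derived state '0') is unique to Taxon 6 (autapomorphy; uninformative for grouping).
C2: derived state '1' in Taxon 3 and Taxon 8 only — synapomorphy for {Taxon 3, Taxon 8}.
C3 (derived state '1') is unique to Taxon 6 (autapomorphy; uninformative for grouping).
All ingroup taxa share the derived state '1' for C4; it defines the ingroup but does not resolve relationships within it.
Most parsimonious ingroup topology: (Taxon 6,(Taxon 8,Taxon 3)).
The clade {Taxon 3, Taxon 8} is supported by C2: its derived state '1' occurs in exactly those taxa and in no other taxon (including the outgroup).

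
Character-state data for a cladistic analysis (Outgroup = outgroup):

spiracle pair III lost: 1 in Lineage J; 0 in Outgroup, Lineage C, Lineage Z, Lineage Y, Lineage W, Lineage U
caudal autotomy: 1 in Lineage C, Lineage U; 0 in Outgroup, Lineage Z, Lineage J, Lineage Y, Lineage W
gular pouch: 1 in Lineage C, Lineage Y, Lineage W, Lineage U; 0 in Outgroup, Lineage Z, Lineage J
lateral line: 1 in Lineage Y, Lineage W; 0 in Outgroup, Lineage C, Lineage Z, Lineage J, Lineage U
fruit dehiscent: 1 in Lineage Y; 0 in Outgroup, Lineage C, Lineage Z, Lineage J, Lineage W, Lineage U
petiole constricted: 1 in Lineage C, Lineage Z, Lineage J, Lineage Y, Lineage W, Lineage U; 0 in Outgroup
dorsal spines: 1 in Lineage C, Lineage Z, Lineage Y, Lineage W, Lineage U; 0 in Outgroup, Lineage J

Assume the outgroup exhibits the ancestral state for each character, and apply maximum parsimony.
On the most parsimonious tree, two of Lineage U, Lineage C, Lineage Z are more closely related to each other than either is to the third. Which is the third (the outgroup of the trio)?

Lineage Z

The outgroup has state '0' for every character, so '1' is the derived state throughout.
spiracle pair III lost (derived state '1') is unique to Lineage J (autapomorphy; uninformative for grouping).
Only Lineage C and Lineage U show the derived state '1' for caudal autotomy, supporting them as a clade.
gular pouch: derived state '1' in Lineage C, Lineage U, Lineage W, and Lineage Y only — synapomorphy for {Lineage C, Lineage U, Lineage W, Lineage Y}.
lateral line (derived state '1') is shared by Lineage W and Lineage Y — a synapomorphy uniting that clade.
fruit dehiscent (derived state '1') is unique to Lineage Y (autapomorphy; uninformative for grouping).
petiole constricted (derived state '1') is shared by all ingroup taxa — unites the whole ingroup.
Only Lineage C, Lineage U, Lineage W, Lineage Y, and Lineage Z show the derived state '1' for dorsal spines, supporting them as a clade.
Most parsimonious ingroup topology: ((((Lineage C,Lineage U),(Lineage Y,Lineage W)),Lineage Z),Lineage J).
Lineage C and Lineage U share a more recent common ancestor with each other than either does with Lineage Z, so Lineage Z is the least closely related of the three.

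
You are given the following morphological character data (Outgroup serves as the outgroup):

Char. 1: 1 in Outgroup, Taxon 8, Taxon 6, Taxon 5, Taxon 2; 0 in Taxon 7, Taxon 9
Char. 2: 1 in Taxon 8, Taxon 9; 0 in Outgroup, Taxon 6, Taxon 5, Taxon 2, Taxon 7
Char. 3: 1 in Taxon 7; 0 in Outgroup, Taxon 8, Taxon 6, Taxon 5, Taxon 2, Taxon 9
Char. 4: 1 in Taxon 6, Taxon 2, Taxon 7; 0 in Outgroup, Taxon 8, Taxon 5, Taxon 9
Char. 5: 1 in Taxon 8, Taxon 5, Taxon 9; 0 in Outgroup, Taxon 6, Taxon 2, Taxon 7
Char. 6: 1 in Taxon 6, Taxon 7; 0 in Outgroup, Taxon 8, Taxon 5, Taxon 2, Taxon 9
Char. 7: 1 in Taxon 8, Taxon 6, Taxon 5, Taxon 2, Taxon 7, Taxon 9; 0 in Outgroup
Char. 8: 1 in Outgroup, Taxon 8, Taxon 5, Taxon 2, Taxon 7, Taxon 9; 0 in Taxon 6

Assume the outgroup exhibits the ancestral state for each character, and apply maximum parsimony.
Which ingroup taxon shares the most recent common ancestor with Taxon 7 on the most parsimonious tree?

Character polarity is set by the outgroup: the derived state is whichever differs from the outgroup's state, so for Char. 1, Char. 8 the derived state is '0', and for the remaining characters it is '1'.
Char. 1 groups Taxon 7 and Taxon 9, which is incompatible with the clades supported by the remaining characters; treating it as convergent (homoplasy) costs fewer steps than any alternative tree.
Only Taxon 8 and Taxon 9 show the derived state '1' for Char. 2, supporting them as a clade.
Char. 3 (derived state '1') is unique to Taxon 7 (autapomorphy; uninformative for grouping).
Char. 4: derived state '1' in Taxon 2, Taxon 6, and Taxon 7 only — synapomorphy for {Taxon 2, Taxon 6, Taxon 7}.
Only Taxon 5, Taxon 8, and Taxon 9 show the derived state '1' for Char. 5, supporting them as a clade.
Char. 6: derived state '1' in Taxon 6 and Taxon 7 only — synapomorphy for {Taxon 6, Taxon 7}.
Char. 7 (derived state '1') is shared by all ingroup taxa — unites the whole ingroup.
Char. 8 (derived state '0') is unique to Taxon 6 (autapomorphy; uninformative for grouping).
Most parsimonious ingroup topology: (((Taxon 8,Taxon 9),Taxon 5),((Taxon 6,Taxon 7),Taxon 2)).
Taxon 7 and Taxon 6 form a cherry on this tree, so they are sister taxa.

Taxon 6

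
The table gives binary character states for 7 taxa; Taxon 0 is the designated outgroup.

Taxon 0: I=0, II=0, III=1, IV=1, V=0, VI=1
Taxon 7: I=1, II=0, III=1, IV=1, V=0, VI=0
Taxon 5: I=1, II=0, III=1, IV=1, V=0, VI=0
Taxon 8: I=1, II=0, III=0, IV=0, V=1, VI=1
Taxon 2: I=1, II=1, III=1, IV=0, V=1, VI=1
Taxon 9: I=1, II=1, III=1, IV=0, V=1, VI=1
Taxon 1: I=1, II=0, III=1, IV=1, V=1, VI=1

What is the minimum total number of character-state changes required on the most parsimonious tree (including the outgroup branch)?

6

Character polarity is set by the outgroup: the derived state is whichever differs from the outgroup's state, so for III, IV, VI the derived state is '0', and for the remaining characters it is '1'.
All ingroup taxa share the derived state '1' for I; it defines the ingroup but does not resolve relationships within it.
II (derived state '1') is shared by Taxon 2 and Taxon 9 — a synapomorphy uniting that clade.
III (derived state '0') is unique to Taxon 8 (autapomorphy; uninformative for grouping).
IV (derived state '0') is shared by Taxon 2, Taxon 8, and Taxon 9 — a synapomorphy uniting that clade.
V: derived state '1' in Taxon 1, Taxon 2, Taxon 8, and Taxon 9 only — synapomorphy for {Taxon 1, Taxon 2, Taxon 8, Taxon 9}.
VI (derived state '0') is shared by Taxon 5 and Taxon 7 — a synapomorphy uniting that clade.
Most parsimonious ingroup topology: ((Taxon 7,Taxon 5),((Taxon 8,(Taxon 2,Taxon 9)),Taxon 1)).
Changes per character on this tree: I: 1; II: 1; III: 1; IV: 1; V: 1; VI: 1.
Total = 6.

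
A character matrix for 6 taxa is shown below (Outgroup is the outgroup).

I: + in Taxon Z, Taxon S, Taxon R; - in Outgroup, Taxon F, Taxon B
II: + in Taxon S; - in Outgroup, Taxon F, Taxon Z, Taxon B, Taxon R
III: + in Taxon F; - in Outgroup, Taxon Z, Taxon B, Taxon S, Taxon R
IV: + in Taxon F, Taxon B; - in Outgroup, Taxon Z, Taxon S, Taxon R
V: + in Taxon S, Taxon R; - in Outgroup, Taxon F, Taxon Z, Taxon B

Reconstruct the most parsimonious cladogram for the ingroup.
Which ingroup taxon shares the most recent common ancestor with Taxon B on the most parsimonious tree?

Taxon F

The outgroup has state '-' for every character, so '+' is the derived state throughout.
Only Taxon R, Taxon S, and Taxon Z show the derived state '+' for I, supporting them as a clade.
II (derived state '+') is unique to Taxon S (autapomorphy; uninformative for grouping).
III (derived state '+') is unique to Taxon F (autapomorphy; uninformative for grouping).
IV: derived state '+' in Taxon B and Taxon F only — synapomorphy for {Taxon B, Taxon F}.
V: derived state '+' in Taxon R and Taxon S only — synapomorphy for {Taxon R, Taxon S}.
Most parsimonious ingroup topology: ((Taxon F,Taxon B),(Taxon Z,(Taxon S,Taxon R))).
Taxon B and Taxon F form a cherry on this tree, so they are sister taxa.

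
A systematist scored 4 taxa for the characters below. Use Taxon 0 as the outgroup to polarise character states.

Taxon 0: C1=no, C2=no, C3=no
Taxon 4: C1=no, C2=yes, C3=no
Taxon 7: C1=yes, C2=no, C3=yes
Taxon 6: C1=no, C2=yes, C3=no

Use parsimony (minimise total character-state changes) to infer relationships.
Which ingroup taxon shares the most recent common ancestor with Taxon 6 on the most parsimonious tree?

Taxon 4

The outgroup has state 'no' for every character, so 'yes' is the derived state throughout.
C1: derived state 'yes' in Taxon 7 only — an autapomorphy, so it tells us nothing about relationships among taxa.
Only Taxon 4 and Taxon 6 show the derived state 'yes' for C2, supporting them as a clade.
C3 (derived state 'yes') is unique to Taxon 7 (autapomorphy; uninformative for grouping).
Most parsimonious ingroup topology: (Taxon 7,(Taxon 4,Taxon 6)).
Taxon 6 and Taxon 4 form a cherry on this tree, so they are sister taxa.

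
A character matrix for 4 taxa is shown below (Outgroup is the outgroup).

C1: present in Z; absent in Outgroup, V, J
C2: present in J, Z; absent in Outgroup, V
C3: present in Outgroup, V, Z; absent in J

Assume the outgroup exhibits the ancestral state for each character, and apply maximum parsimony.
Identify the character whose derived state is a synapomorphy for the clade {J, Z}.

Character polarity is set by the outgroup: the derived state is whichever differs from the outgroup's state, so for C3 the derived state is 'absent', and for the remaining characters it is 'present'.
C1: derived state 'present' in Z only — an autapomorphy, so it tells us nothing about relationships among taxa.
C2: derived state 'present' in J and Z only — synapomorphy for {J, Z}.
C3 (derived state 'absent') is unique to J (autapomorphy; uninformative for grouping).
Most parsimonious ingroup topology: (V,(J,Z)).
The clade {J, Z} is supported by C2: its derived state 'present' occurs in exactly those taxa and in no other taxon (including the outgroup).

C2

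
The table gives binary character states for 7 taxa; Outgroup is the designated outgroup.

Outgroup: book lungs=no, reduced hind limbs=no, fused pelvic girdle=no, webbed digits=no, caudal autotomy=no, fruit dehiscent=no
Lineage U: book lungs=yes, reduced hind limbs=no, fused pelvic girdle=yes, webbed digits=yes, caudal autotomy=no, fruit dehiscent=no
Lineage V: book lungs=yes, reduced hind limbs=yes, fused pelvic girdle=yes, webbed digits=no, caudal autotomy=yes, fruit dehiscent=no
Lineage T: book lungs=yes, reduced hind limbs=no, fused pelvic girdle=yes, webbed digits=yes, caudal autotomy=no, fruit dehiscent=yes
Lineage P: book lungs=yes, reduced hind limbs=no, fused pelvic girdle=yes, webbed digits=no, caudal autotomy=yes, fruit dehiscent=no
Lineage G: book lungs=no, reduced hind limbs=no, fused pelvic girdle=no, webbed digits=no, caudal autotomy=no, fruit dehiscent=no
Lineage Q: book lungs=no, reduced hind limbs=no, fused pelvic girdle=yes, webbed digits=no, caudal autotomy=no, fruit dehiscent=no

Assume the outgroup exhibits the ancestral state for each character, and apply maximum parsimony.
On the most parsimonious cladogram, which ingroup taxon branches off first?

Lineage G

The outgroup has state 'no' for every character, so 'yes' is the derived state throughout.
Only Lineage P, Lineage T, Lineage U, and Lineage V show the derived state 'yes' for book lungs, supporting them as a clade.
reduced hind limbs (derived state 'yes') is unique to Lineage V (autapomorphy; uninformative for grouping).
fused pelvic girdle (derived state 'yes') is shared by Lineage P, Lineage Q, Lineage T, Lineage U, and Lineage V — a synapomorphy uniting that clade.
webbed digits: derived state 'yes' in Lineage T and Lineage U only — synapomorphy for {Lineage T, Lineage U}.
caudal autotomy (derived state 'yes') is shared by Lineage P and Lineage V — a synapomorphy uniting that clade.
fruit dehiscent (derived state 'yes') is unique to Lineage T (autapomorphy; uninformative for grouping).
Most parsimonious ingroup topology: ((((Lineage P,Lineage V),(Lineage T,Lineage U)),Lineage Q),Lineage G).
Lineage G is sister to the clade containing all other ingroup taxa, so it is the earliest-diverging (most basal) ingroup lineage.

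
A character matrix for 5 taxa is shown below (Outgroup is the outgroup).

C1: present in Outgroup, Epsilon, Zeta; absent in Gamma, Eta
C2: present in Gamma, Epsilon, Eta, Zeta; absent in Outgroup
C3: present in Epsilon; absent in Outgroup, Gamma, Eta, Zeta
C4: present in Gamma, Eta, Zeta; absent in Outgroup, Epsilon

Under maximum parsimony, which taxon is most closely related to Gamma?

Eta

Character polarity is set by the outgroup: the derived state is whichever differs from the outgroup's state, so for C1 the derived state is 'absent', and for the remaining characters it is 'present'.
C1 (derived state 'absent') is shared by Eta and Gamma — a synapomorphy uniting that clade.
C2 (derived state 'present') is shared by all ingroup taxa — unites the whole ingroup.
C3: derived state 'present' in Epsilon only — an autapomorphy, so it tells us nothing about relationships among taxa.
C4 (derived state 'present') is shared by Eta, Gamma, and Zeta — a synapomorphy uniting that clade.
Most parsimonious ingroup topology: (Epsilon,(Zeta,(Gamma,Eta))).
Gamma and Eta form a cherry on this tree, so they are sister taxa.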